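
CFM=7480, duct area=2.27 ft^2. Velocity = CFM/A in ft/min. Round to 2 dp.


V = 7480 / 2.27 = 3295.15 ft/min

3295.15 ft/min


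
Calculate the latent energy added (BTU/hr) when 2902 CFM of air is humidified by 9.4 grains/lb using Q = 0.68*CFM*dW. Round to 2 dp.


Q = 0.68 * 2902 * 9.4 = 18549.58 BTU/hr

18549.58 BTU/hr


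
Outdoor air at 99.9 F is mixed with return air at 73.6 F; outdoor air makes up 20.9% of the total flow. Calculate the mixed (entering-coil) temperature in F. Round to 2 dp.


T_mix = 73.6 + (20.9/100)*(99.9-73.6) = 79.10 F

79.10 F


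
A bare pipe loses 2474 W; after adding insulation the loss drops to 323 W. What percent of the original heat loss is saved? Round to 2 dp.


Savings = ((2474-323)/2474)*100 = 86.94 %

86.94 %


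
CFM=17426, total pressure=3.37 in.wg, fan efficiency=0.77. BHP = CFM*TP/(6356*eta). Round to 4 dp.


BHP = 17426 * 3.37 / (6356 * 0.77) = 11.9992 hp

11.9992 hp


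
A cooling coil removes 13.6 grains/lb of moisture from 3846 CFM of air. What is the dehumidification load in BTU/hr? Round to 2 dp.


Q = 0.68 * 3846 * 13.6 = 35567.81 BTU/hr

35567.81 BTU/hr


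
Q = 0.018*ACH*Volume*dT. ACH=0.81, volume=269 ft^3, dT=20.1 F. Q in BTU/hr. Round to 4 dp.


Q = 0.018 * 0.81 * 269 * 20.1 = 78.8326 BTU/hr

78.8326 BTU/hr


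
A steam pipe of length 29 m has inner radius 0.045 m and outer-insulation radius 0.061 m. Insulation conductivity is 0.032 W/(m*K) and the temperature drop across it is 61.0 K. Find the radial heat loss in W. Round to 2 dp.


Q = 2*pi*0.032*29*61.0/ln(0.061/0.045) = 1169.18 W

1169.18 W


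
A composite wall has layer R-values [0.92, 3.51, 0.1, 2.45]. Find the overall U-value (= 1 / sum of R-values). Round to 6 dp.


R_total = 0.92 + 3.51 + 0.1 + 2.45 = 6.98
U = 1/6.98 = 0.143266

0.143266


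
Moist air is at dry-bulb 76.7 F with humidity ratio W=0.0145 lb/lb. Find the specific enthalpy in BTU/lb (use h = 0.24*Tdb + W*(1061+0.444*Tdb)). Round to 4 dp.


h = 0.24*76.7 + 0.0145*(1061+0.444*76.7) = 34.2863 BTU/lb

34.2863 BTU/lb


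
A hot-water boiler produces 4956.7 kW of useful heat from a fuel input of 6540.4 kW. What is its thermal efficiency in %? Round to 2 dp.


eta = (4956.7/6540.4)*100 = 75.79 %

75.79 %


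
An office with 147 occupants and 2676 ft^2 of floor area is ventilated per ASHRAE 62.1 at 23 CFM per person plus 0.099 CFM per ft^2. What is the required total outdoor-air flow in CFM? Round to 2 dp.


Total = 147*23 + 2676*0.099 = 3645.92 CFM

3645.92 CFM


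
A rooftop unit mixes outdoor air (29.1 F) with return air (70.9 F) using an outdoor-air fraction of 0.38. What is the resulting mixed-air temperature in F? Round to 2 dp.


T_mix = 0.38*29.1 + 0.62*70.9 = 55.02 F

55.02 F


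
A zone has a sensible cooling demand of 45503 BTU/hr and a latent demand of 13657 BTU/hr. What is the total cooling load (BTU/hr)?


Qt = 45503 + 13657 = 59160 BTU/hr

59160 BTU/hr


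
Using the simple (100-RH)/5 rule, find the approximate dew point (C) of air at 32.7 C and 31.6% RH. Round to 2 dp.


Td = 32.7 - (100-31.6)/5 = 19.02 C

19.02 C


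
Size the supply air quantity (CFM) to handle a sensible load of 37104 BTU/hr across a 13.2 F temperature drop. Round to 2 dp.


CFM = 37104 / (1.08 * 13.2) = 2602.69

2602.69 CFM


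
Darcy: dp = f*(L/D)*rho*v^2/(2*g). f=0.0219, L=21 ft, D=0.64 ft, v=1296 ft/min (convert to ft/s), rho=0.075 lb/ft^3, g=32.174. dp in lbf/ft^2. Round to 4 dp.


v_fps = 1296/60 = 21.6 ft/s
dp = 0.0219*(21/0.64)*0.075*21.6^2/(2*32.174) = 0.3908 lbf/ft^2

0.3908 lbf/ft^2


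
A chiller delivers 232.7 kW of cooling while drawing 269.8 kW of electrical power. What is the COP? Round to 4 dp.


COP = 232.7 / 269.8 = 0.8625

0.8625


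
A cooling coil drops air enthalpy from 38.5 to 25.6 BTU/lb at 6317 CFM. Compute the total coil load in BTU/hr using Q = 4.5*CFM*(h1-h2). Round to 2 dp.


Q = 4.5 * 6317 * (38.5 - 25.6) = 366701.85 BTU/hr

366701.85 BTU/hr


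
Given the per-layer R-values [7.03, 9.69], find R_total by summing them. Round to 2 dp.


R_total = 7.03 + 9.69 = 16.72

16.72


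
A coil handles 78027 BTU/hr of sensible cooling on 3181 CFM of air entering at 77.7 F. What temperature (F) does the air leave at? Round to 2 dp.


dT = 78027/(1.08*3181) = 22.7121
T_leave = 77.7 - 22.7121 = 54.99 F

54.99 F


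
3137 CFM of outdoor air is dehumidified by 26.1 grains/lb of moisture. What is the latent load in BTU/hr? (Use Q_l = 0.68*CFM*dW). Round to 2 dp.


Q = 0.68 * 3137 * 26.1 = 55675.48 BTU/hr

55675.48 BTU/hr


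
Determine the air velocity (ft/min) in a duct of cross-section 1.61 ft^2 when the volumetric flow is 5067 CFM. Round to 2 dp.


V = 5067 / 1.61 = 3147.20 ft/min

3147.20 ft/min


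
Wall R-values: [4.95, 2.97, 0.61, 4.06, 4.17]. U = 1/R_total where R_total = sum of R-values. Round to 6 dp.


R_total = 4.95 + 2.97 + 0.61 + 4.06 + 4.17 = 16.76
U = 1/16.76 = 0.059666

0.059666


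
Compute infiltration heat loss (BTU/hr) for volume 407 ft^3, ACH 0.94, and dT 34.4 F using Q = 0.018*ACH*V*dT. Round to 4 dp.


Q = 0.018 * 0.94 * 407 * 34.4 = 236.8935 BTU/hr

236.8935 BTU/hr


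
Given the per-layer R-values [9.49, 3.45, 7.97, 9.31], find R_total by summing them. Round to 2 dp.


R_total = 9.49 + 3.45 + 7.97 + 9.31 = 30.22

30.22


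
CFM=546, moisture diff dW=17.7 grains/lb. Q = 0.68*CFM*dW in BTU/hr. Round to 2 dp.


Q = 0.68 * 546 * 17.7 = 6571.66 BTU/hr

6571.66 BTU/hr


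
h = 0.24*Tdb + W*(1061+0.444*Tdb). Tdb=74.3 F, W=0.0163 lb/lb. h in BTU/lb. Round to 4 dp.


h = 0.24*74.3 + 0.0163*(1061+0.444*74.3) = 35.6640 BTU/lb

35.6640 BTU/lb


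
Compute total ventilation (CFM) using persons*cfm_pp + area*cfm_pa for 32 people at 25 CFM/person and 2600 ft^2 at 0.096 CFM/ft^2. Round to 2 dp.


Total = 32*25 + 2600*0.096 = 1049.60 CFM

1049.60 CFM


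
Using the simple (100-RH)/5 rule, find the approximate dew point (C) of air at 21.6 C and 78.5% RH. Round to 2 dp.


Td = 21.6 - (100-78.5)/5 = 17.30 C

17.30 C


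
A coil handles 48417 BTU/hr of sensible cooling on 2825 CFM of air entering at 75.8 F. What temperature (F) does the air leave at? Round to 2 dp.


dT = 48417/(1.08*2825) = 15.8692
T_leave = 75.8 - 15.8692 = 59.93 F

59.93 F


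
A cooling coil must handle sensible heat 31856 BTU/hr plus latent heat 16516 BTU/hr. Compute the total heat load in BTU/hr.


Qt = 31856 + 16516 = 48372 BTU/hr

48372 BTU/hr


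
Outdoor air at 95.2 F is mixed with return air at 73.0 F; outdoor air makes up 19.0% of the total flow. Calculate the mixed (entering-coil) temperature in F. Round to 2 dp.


T_mix = 73.0 + (19.0/100)*(95.2-73.0) = 77.22 F

77.22 F


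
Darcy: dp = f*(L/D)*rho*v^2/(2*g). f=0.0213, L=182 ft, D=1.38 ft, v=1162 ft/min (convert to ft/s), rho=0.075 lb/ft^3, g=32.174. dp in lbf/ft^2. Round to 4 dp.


v_fps = 1162/60 = 19.3667 ft/s
dp = 0.0213*(182/1.38)*0.075*19.3667^2/(2*32.174) = 1.2280 lbf/ft^2

1.2280 lbf/ft^2


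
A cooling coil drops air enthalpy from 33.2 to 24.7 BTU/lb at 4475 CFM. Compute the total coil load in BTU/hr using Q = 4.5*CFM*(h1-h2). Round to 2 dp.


Q = 4.5 * 4475 * (33.2 - 24.7) = 171168.75 BTU/hr

171168.75 BTU/hr


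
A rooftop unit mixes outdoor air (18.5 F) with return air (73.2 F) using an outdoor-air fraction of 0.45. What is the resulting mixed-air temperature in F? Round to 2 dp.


T_mix = 0.45*18.5 + 0.55*73.2 = 48.59 F

48.59 F


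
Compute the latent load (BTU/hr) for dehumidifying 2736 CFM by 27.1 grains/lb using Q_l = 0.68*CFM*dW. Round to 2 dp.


Q = 0.68 * 2736 * 27.1 = 50419.01 BTU/hr

50419.01 BTU/hr


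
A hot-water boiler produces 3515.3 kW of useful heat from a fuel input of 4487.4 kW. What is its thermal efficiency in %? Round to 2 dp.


eta = (3515.3/4487.4)*100 = 78.34 %

78.34 %


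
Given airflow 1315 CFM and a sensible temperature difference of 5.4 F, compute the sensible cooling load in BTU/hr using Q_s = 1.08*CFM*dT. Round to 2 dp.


Q = 1.08 * 1315 * 5.4 = 7669.08 BTU/hr

7669.08 BTU/hr


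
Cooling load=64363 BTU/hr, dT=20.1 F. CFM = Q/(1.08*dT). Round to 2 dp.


CFM = 64363 / (1.08 * 20.1) = 2964.94

2964.94 CFM


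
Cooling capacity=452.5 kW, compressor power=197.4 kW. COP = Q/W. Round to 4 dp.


COP = 452.5 / 197.4 = 2.2923

2.2923


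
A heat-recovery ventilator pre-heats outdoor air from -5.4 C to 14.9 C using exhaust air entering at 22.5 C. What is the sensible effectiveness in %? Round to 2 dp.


eff = (14.9-(-5.4))/(22.5-(-5.4))*100 = 72.76 %

72.76 %


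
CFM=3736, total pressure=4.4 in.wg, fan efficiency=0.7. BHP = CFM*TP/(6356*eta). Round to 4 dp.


BHP = 3736 * 4.4 / (6356 * 0.7) = 3.6947 hp

3.6947 hp


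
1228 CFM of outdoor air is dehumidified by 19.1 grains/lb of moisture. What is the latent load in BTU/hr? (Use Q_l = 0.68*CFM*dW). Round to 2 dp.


Q = 0.68 * 1228 * 19.1 = 15949.26 BTU/hr

15949.26 BTU/hr


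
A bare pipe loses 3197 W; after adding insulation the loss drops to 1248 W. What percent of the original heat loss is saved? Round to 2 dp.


Savings = ((3197-1248)/3197)*100 = 60.96 %

60.96 %


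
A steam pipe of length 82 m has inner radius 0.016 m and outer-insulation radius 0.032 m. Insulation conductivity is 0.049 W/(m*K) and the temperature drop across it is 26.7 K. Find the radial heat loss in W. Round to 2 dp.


Q = 2*pi*0.049*82*26.7/ln(0.032/0.016) = 972.47 W

972.47 W


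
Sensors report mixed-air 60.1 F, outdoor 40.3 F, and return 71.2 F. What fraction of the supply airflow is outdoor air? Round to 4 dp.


frac = (60.1 - 71.2) / (40.3 - 71.2) = 0.3592

0.3592


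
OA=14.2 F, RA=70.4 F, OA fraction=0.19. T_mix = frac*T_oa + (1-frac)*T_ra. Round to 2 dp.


T_mix = 0.19*14.2 + 0.81*70.4 = 59.72 F

59.72 F


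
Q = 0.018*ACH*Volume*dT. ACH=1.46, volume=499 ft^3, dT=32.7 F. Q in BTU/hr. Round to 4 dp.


Q = 0.018 * 1.46 * 499 * 32.7 = 428.8186 BTU/hr

428.8186 BTU/hr


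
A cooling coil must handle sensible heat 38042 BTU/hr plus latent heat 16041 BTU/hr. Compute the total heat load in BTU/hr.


Qt = 38042 + 16041 = 54083 BTU/hr

54083 BTU/hr


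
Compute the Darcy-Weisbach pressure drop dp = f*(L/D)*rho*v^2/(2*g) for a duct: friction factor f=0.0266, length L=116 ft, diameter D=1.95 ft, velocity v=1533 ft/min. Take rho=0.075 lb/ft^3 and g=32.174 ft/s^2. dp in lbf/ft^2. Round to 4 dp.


v_fps = 1533/60 = 25.55 ft/s
dp = 0.0266*(116/1.95)*0.075*25.55^2/(2*32.174) = 1.2040 lbf/ft^2

1.2040 lbf/ft^2


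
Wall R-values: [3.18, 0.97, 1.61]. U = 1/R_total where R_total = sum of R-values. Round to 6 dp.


R_total = 3.18 + 0.97 + 1.61 = 5.76
U = 1/5.76 = 0.173611

0.173611


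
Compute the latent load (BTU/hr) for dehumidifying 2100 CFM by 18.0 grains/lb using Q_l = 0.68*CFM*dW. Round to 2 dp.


Q = 0.68 * 2100 * 18.0 = 25704.00 BTU/hr

25704.00 BTU/hr


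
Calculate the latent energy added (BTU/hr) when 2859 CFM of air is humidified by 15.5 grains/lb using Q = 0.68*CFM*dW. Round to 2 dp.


Q = 0.68 * 2859 * 15.5 = 30133.86 BTU/hr

30133.86 BTU/hr


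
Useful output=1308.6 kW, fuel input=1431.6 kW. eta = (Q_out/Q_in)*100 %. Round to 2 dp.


eta = (1308.6/1431.6)*100 = 91.41 %

91.41 %


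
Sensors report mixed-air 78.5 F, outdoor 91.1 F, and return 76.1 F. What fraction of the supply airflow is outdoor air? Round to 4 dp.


frac = (78.5 - 76.1) / (91.1 - 76.1) = 0.1600

0.1600


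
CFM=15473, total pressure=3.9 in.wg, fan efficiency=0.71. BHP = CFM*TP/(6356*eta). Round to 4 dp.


BHP = 15473 * 3.9 / (6356 * 0.71) = 13.3720 hp

13.3720 hp


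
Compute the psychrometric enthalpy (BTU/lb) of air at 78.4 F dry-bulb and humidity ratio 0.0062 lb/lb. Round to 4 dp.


h = 0.24*78.4 + 0.0062*(1061+0.444*78.4) = 25.6100 BTU/lb

25.6100 BTU/lb


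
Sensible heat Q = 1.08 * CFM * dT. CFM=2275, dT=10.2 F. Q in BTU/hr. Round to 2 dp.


Q = 1.08 * 2275 * 10.2 = 25061.40 BTU/hr

25061.40 BTU/hr


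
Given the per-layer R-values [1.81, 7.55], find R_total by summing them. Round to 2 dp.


R_total = 1.81 + 7.55 = 9.36

9.36


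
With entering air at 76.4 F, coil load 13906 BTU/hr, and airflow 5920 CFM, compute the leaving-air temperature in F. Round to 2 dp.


dT = 13906/(1.08*5920) = 2.1750
T_leave = 76.4 - 2.1750 = 74.23 F

74.23 F


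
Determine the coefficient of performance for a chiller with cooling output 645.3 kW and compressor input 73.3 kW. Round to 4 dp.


COP = 645.3 / 73.3 = 8.8035

8.8035


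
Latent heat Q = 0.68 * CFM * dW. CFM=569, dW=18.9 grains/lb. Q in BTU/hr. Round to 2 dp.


Q = 0.68 * 569 * 18.9 = 7312.79 BTU/hr

7312.79 BTU/hr


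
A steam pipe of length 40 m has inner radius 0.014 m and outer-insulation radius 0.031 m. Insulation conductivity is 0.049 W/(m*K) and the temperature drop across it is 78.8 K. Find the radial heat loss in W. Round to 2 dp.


Q = 2*pi*0.049*40*78.8/ln(0.031/0.014) = 1220.77 W

1220.77 W


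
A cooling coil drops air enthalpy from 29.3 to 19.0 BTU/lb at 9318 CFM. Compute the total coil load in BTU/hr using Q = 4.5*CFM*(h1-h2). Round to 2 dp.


Q = 4.5 * 9318 * (29.3 - 19.0) = 431889.30 BTU/hr

431889.30 BTU/hr


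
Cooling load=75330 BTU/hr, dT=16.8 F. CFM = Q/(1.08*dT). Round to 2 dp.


CFM = 75330 / (1.08 * 16.8) = 4151.79

4151.79 CFM


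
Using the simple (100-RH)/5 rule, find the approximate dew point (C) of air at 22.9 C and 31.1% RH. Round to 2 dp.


Td = 22.9 - (100-31.1)/5 = 9.12 C

9.12 C


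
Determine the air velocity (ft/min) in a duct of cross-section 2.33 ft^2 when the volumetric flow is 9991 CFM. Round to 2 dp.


V = 9991 / 2.33 = 4287.98 ft/min

4287.98 ft/min


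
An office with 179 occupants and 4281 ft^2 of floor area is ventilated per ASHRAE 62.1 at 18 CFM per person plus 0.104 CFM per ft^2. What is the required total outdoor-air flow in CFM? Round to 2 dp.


Total = 179*18 + 4281*0.104 = 3667.22 CFM

3667.22 CFM


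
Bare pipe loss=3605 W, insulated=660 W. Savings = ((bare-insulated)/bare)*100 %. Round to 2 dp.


Savings = ((3605-660)/3605)*100 = 81.69 %

81.69 %


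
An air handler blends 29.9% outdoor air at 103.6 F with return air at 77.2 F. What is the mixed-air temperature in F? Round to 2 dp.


T_mix = 77.2 + (29.9/100)*(103.6-77.2) = 85.09 F

85.09 F


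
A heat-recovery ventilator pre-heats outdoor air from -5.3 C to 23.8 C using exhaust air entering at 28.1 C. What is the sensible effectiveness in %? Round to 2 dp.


eff = (23.8-(-5.3))/(28.1-(-5.3))*100 = 87.13 %

87.13 %


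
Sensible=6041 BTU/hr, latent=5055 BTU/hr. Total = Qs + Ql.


Qt = 6041 + 5055 = 11096 BTU/hr

11096 BTU/hr


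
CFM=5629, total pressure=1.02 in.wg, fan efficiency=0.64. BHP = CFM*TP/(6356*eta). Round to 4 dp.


BHP = 5629 * 1.02 / (6356 * 0.64) = 1.4115 hp

1.4115 hp


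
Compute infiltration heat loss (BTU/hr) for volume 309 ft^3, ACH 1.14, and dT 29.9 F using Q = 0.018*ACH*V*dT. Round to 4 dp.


Q = 0.018 * 1.14 * 309 * 29.9 = 189.5863 BTU/hr

189.5863 BTU/hr


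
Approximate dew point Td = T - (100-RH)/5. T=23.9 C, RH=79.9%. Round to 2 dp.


Td = 23.9 - (100-79.9)/5 = 19.88 C

19.88 C


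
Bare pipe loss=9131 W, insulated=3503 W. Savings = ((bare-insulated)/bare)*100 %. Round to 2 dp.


Savings = ((9131-3503)/9131)*100 = 61.64 %

61.64 %


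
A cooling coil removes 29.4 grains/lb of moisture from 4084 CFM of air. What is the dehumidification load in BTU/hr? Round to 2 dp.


Q = 0.68 * 4084 * 29.4 = 81647.33 BTU/hr

81647.33 BTU/hr


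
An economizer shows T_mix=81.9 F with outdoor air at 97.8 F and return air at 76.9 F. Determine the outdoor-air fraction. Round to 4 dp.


frac = (81.9 - 76.9) / (97.8 - 76.9) = 0.2392

0.2392


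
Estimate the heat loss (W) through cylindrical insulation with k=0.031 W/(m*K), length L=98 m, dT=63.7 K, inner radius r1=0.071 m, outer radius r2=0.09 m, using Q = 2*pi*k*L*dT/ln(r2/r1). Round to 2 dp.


Q = 2*pi*0.031*98*63.7/ln(0.09/0.071) = 5127.68 W

5127.68 W


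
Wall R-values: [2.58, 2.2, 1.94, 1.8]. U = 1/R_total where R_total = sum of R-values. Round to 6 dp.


R_total = 2.58 + 2.2 + 1.94 + 1.8 = 8.52
U = 1/8.52 = 0.117371

0.117371


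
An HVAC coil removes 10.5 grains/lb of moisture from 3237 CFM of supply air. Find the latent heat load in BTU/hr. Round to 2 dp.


Q = 0.68 * 3237 * 10.5 = 23112.18 BTU/hr

23112.18 BTU/hr


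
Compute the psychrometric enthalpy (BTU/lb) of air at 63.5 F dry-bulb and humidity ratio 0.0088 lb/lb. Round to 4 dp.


h = 0.24*63.5 + 0.0088*(1061+0.444*63.5) = 24.8249 BTU/lb

24.8249 BTU/lb


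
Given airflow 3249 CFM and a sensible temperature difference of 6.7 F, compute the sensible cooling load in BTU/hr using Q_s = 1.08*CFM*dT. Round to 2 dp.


Q = 1.08 * 3249 * 6.7 = 23509.76 BTU/hr

23509.76 BTU/hr


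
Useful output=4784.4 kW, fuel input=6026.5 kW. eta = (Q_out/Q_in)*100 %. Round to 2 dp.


eta = (4784.4/6026.5)*100 = 79.39 %

79.39 %


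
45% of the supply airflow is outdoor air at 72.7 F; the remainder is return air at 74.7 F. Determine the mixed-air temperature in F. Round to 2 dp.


T_mix = 0.45*72.7 + 0.55*74.7 = 73.80 F

73.80 F


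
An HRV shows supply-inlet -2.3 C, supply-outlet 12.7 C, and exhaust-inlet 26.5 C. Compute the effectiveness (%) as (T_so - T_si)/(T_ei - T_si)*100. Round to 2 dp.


eff = (12.7-(-2.3))/(26.5-(-2.3))*100 = 52.08 %

52.08 %


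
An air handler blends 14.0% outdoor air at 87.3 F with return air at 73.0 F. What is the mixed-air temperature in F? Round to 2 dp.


T_mix = 73.0 + (14.0/100)*(87.3-73.0) = 75.00 F

75.00 F


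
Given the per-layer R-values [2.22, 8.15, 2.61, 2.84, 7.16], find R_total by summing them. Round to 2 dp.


R_total = 2.22 + 8.15 + 2.61 + 2.84 + 7.16 = 22.98

22.98


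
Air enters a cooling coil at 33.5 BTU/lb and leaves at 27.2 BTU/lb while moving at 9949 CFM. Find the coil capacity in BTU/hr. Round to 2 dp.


Q = 4.5 * 9949 * (33.5 - 27.2) = 282054.15 BTU/hr

282054.15 BTU/hr


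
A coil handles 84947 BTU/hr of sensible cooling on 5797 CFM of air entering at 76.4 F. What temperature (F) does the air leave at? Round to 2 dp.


dT = 84947/(1.08*5797) = 13.5682
T_leave = 76.4 - 13.5682 = 62.83 F

62.83 F


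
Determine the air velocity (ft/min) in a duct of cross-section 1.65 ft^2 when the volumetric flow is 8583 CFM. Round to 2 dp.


V = 8583 / 1.65 = 5201.82 ft/min

5201.82 ft/min


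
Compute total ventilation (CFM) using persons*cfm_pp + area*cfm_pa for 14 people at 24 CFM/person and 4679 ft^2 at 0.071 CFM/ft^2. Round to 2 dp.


Total = 14*24 + 4679*0.071 = 668.21 CFM

668.21 CFM


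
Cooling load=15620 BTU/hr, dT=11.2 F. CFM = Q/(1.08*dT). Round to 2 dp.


CFM = 15620 / (1.08 * 11.2) = 1291.34

1291.34 CFM


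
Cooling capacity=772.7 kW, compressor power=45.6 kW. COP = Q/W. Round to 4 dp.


COP = 772.7 / 45.6 = 16.9452

16.9452


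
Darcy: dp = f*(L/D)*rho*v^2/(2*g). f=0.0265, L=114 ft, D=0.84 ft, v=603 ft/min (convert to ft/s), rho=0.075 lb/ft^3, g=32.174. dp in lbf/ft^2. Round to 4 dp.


v_fps = 603/60 = 10.05 ft/s
dp = 0.0265*(114/0.84)*0.075*10.05^2/(2*32.174) = 0.4234 lbf/ft^2

0.4234 lbf/ft^2


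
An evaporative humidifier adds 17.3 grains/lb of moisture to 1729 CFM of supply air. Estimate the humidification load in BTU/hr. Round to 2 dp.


Q = 0.68 * 1729 * 17.3 = 20339.96 BTU/hr

20339.96 BTU/hr


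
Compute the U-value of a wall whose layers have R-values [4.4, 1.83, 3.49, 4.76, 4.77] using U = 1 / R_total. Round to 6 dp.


R_total = 4.4 + 1.83 + 3.49 + 4.76 + 4.77 = 19.25
U = 1/19.25 = 0.051948

0.051948


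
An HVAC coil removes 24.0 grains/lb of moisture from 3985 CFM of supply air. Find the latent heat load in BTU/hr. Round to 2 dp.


Q = 0.68 * 3985 * 24.0 = 65035.20 BTU/hr

65035.20 BTU/hr


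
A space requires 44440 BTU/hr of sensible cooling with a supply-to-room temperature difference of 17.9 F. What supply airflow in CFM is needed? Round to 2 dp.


CFM = 44440 / (1.08 * 17.9) = 2298.78

2298.78 CFM


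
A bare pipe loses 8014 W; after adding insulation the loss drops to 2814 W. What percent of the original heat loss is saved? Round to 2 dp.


Savings = ((8014-2814)/8014)*100 = 64.89 %

64.89 %


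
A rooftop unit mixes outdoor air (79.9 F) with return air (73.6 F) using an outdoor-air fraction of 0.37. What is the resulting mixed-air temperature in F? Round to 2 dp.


T_mix = 0.37*79.9 + 0.63*73.6 = 75.93 F

75.93 F


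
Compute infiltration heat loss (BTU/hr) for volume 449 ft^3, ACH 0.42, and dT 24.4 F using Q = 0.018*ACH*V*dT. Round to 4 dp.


Q = 0.018 * 0.42 * 449 * 24.4 = 82.8243 BTU/hr

82.8243 BTU/hr


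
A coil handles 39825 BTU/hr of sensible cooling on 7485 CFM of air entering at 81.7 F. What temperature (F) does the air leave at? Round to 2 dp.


dT = 39825/(1.08*7485) = 4.9265
T_leave = 81.7 - 4.9265 = 76.77 F

76.77 F


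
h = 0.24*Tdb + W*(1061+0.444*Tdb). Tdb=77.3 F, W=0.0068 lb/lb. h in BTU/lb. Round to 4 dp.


h = 0.24*77.3 + 0.0068*(1061+0.444*77.3) = 26.0002 BTU/lb

26.0002 BTU/lb


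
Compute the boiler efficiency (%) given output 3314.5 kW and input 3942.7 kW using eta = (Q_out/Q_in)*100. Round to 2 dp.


eta = (3314.5/3942.7)*100 = 84.07 %

84.07 %


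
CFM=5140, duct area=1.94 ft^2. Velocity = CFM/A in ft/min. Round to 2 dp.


V = 5140 / 1.94 = 2649.48 ft/min

2649.48 ft/min


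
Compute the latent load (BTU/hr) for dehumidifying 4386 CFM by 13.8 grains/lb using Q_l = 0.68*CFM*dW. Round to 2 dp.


Q = 0.68 * 4386 * 13.8 = 41158.22 BTU/hr

41158.22 BTU/hr


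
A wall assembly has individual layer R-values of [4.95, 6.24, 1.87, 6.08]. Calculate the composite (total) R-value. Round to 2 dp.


R_total = 4.95 + 6.24 + 1.87 + 6.08 = 19.14

19.14


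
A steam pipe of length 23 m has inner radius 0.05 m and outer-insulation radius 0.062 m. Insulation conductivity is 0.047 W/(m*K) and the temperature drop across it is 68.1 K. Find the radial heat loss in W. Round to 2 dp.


Q = 2*pi*0.047*23*68.1/ln(0.062/0.05) = 2150.25 W

2150.25 W


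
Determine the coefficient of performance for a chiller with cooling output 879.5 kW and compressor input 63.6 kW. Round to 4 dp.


COP = 879.5 / 63.6 = 13.8286

13.8286


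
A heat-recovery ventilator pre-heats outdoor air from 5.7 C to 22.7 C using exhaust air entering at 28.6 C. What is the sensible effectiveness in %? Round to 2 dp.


eff = (22.7-5.7)/(28.6-5.7)*100 = 74.24 %

74.24 %


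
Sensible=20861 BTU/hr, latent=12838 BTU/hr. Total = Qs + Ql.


Qt = 20861 + 12838 = 33699 BTU/hr

33699 BTU/hr


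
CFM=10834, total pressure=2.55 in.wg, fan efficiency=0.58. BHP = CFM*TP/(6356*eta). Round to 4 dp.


BHP = 10834 * 2.55 / (6356 * 0.58) = 7.4941 hp

7.4941 hp


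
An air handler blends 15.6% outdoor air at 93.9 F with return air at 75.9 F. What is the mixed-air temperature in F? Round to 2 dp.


T_mix = 75.9 + (15.6/100)*(93.9-75.9) = 78.71 F

78.71 F


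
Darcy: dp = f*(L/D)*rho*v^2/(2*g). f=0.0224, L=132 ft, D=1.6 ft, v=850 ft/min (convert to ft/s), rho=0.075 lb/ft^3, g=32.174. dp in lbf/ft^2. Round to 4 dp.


v_fps = 850/60 = 14.1667 ft/s
dp = 0.0224*(132/1.6)*0.075*14.1667^2/(2*32.174) = 0.4323 lbf/ft^2

0.4323 lbf/ft^2


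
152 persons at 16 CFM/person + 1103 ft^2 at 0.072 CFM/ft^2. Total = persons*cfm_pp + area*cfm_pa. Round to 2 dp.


Total = 152*16 + 1103*0.072 = 2511.42 CFM

2511.42 CFM


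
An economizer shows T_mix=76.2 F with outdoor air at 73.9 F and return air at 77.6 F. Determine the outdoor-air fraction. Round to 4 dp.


frac = (76.2 - 77.6) / (73.9 - 77.6) = 0.3784

0.3784


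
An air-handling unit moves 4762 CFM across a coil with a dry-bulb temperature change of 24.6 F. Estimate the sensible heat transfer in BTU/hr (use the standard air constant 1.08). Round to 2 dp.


Q = 1.08 * 4762 * 24.6 = 126516.82 BTU/hr

126516.82 BTU/hr


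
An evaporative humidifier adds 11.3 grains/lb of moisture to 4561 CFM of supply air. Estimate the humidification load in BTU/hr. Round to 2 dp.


Q = 0.68 * 4561 * 11.3 = 35046.72 BTU/hr

35046.72 BTU/hr


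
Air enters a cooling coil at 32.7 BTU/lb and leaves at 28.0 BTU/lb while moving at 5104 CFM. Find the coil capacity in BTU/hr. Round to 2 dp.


Q = 4.5 * 5104 * (32.7 - 28.0) = 107949.60 BTU/hr

107949.60 BTU/hr


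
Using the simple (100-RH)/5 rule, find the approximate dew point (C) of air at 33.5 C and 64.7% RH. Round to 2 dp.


Td = 33.5 - (100-64.7)/5 = 26.44 C

26.44 C


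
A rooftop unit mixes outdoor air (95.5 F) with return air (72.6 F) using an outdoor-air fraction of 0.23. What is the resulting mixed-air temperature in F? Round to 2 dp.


T_mix = 0.23*95.5 + 0.77*72.6 = 77.87 F

77.87 F


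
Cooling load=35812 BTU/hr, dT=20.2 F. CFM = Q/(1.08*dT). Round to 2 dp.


CFM = 35812 / (1.08 * 20.2) = 1641.55

1641.55 CFM


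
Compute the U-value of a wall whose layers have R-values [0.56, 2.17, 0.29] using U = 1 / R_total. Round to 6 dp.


R_total = 0.56 + 2.17 + 0.29 = 3.02
U = 1/3.02 = 0.331126

0.331126


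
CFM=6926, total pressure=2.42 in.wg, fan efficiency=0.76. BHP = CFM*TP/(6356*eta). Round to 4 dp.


BHP = 6926 * 2.42 / (6356 * 0.76) = 3.4698 hp

3.4698 hp


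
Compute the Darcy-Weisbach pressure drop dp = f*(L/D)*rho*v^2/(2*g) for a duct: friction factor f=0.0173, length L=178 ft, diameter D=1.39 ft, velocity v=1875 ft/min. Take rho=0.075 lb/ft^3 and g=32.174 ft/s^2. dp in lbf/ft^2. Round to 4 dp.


v_fps = 1875/60 = 31.25 ft/s
dp = 0.0173*(178/1.39)*0.075*31.25^2/(2*32.174) = 2.5216 lbf/ft^2

2.5216 lbf/ft^2


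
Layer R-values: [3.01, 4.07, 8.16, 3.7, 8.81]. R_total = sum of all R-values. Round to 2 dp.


R_total = 3.01 + 4.07 + 8.16 + 3.7 + 8.81 = 27.75

27.75


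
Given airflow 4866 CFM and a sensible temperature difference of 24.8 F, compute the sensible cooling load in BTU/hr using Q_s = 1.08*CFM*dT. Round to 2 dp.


Q = 1.08 * 4866 * 24.8 = 130330.94 BTU/hr

130330.94 BTU/hr


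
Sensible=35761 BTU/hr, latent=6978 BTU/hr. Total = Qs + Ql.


Qt = 35761 + 6978 = 42739 BTU/hr

42739 BTU/hr


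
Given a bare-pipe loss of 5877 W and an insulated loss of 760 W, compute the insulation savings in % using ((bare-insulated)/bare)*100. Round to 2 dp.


Savings = ((5877-760)/5877)*100 = 87.07 %

87.07 %


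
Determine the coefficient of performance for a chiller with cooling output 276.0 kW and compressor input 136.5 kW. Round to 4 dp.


COP = 276.0 / 136.5 = 2.0220

2.0220


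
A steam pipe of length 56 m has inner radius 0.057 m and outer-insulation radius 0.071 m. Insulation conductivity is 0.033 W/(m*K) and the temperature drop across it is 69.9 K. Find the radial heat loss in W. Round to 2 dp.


Q = 2*pi*0.033*56*69.9/ln(0.071/0.057) = 3695.47 W

3695.47 W


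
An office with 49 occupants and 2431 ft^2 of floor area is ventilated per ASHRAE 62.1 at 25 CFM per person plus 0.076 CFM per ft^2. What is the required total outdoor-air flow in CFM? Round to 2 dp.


Total = 49*25 + 2431*0.076 = 1409.76 CFM

1409.76 CFM


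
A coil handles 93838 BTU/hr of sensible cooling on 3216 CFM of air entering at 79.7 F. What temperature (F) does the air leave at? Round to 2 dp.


dT = 93838/(1.08*3216) = 27.0171
T_leave = 79.7 - 27.0171 = 52.68 F

52.68 F


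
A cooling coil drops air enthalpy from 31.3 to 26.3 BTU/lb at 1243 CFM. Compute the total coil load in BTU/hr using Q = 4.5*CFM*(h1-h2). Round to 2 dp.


Q = 4.5 * 1243 * (31.3 - 26.3) = 27967.50 BTU/hr

27967.50 BTU/hr


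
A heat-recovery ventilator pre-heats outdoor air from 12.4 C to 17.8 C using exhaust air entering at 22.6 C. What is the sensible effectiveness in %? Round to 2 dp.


eff = (17.8-12.4)/(22.6-12.4)*100 = 52.94 %

52.94 %


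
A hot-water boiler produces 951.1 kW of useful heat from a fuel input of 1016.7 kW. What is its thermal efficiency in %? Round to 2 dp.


eta = (951.1/1016.7)*100 = 93.55 %

93.55 %


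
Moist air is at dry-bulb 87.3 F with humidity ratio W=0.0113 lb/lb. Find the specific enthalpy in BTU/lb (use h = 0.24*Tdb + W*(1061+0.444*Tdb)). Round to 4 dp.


h = 0.24*87.3 + 0.0113*(1061+0.444*87.3) = 33.3793 BTU/lb

33.3793 BTU/lb


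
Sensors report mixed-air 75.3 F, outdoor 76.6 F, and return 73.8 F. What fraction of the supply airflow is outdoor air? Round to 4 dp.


frac = (75.3 - 73.8) / (76.6 - 73.8) = 0.5357

0.5357


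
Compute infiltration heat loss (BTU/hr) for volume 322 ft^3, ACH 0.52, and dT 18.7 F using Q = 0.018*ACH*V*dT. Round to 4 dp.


Q = 0.018 * 0.52 * 322 * 18.7 = 56.3603 BTU/hr

56.3603 BTU/hr


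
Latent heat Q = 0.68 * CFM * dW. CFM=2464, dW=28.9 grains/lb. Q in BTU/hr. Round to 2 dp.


Q = 0.68 * 2464 * 28.9 = 48422.53 BTU/hr

48422.53 BTU/hr


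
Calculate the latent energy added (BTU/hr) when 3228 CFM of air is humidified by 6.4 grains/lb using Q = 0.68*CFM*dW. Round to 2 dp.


Q = 0.68 * 3228 * 6.4 = 14048.26 BTU/hr

14048.26 BTU/hr


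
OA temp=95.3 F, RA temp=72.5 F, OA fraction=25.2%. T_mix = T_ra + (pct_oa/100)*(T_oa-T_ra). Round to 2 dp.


T_mix = 72.5 + (25.2/100)*(95.3-72.5) = 78.25 F

78.25 F


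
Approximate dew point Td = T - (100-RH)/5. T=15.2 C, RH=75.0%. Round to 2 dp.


Td = 15.2 - (100-75.0)/5 = 10.20 C

10.20 C


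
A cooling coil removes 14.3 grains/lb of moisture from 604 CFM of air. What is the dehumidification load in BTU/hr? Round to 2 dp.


Q = 0.68 * 604 * 14.3 = 5873.30 BTU/hr

5873.30 BTU/hr


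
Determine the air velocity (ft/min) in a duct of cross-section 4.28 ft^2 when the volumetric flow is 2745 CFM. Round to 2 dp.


V = 2745 / 4.28 = 641.36 ft/min

641.36 ft/min


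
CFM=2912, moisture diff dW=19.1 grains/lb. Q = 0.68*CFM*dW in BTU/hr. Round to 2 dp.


Q = 0.68 * 2912 * 19.1 = 37821.06 BTU/hr

37821.06 BTU/hr


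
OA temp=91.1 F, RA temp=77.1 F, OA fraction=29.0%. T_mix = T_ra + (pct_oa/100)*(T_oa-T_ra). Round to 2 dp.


T_mix = 77.1 + (29.0/100)*(91.1-77.1) = 81.16 F

81.16 F


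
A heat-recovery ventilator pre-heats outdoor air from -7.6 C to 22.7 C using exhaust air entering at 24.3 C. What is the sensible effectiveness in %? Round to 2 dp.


eff = (22.7-(-7.6))/(24.3-(-7.6))*100 = 94.98 %

94.98 %


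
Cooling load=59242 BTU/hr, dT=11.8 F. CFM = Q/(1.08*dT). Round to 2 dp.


CFM = 59242 / (1.08 * 11.8) = 4648.62

4648.62 CFM


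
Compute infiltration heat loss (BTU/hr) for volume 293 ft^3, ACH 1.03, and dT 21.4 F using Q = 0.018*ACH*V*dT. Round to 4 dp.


Q = 0.018 * 1.03 * 293 * 21.4 = 116.2495 BTU/hr

116.2495 BTU/hr


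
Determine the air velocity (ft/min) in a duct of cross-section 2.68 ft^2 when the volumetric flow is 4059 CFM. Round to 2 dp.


V = 4059 / 2.68 = 1514.55 ft/min

1514.55 ft/min


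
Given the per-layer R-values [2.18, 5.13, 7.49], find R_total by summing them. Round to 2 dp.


R_total = 2.18 + 5.13 + 7.49 = 14.80

14.80


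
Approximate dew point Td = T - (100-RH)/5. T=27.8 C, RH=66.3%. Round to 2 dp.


Td = 27.8 - (100-66.3)/5 = 21.06 C

21.06 C


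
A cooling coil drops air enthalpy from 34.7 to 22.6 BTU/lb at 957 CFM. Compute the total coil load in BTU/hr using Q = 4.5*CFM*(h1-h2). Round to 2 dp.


Q = 4.5 * 957 * (34.7 - 22.6) = 52108.65 BTU/hr

52108.65 BTU/hr


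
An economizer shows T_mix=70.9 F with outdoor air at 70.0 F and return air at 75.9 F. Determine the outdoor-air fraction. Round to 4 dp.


frac = (70.9 - 75.9) / (70.0 - 75.9) = 0.8475

0.8475


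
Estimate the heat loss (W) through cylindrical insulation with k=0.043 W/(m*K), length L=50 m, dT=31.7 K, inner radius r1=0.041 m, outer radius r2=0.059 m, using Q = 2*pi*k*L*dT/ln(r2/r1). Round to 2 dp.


Q = 2*pi*0.043*50*31.7/ln(0.059/0.041) = 1176.57 W

1176.57 W


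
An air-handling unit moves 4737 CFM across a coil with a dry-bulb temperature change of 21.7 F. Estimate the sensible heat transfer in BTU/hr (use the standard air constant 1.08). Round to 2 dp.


Q = 1.08 * 4737 * 21.7 = 111016.33 BTU/hr

111016.33 BTU/hr


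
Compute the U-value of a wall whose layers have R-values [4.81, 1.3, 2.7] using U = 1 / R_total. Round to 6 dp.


R_total = 4.81 + 1.3 + 2.7 = 8.81
U = 1/8.81 = 0.113507

0.113507


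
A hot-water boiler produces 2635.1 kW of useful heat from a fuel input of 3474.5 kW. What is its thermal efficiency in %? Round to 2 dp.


eta = (2635.1/3474.5)*100 = 75.84 %

75.84 %


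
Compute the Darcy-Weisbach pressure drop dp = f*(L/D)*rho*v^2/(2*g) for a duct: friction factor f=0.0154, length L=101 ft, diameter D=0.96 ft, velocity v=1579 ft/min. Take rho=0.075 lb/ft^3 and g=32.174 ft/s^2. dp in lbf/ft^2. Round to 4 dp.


v_fps = 1579/60 = 26.3167 ft/s
dp = 0.0154*(101/0.96)*0.075*26.3167^2/(2*32.174) = 1.3079 lbf/ft^2

1.3079 lbf/ft^2


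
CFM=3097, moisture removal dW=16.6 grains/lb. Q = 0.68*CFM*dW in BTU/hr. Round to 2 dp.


Q = 0.68 * 3097 * 16.6 = 34958.94 BTU/hr

34958.94 BTU/hr


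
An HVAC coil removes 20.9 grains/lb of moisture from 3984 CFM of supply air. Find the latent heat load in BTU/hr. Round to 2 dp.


Q = 0.68 * 3984 * 20.9 = 56620.61 BTU/hr

56620.61 BTU/hr


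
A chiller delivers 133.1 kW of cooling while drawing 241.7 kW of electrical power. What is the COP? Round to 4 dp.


COP = 133.1 / 241.7 = 0.5507

0.5507


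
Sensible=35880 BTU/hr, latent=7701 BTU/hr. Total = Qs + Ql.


Qt = 35880 + 7701 = 43581 BTU/hr

43581 BTU/hr


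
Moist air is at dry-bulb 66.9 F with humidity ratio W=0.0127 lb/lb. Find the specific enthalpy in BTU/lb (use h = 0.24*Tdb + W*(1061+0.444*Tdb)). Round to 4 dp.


h = 0.24*66.9 + 0.0127*(1061+0.444*66.9) = 29.9079 BTU/lb

29.9079 BTU/lb


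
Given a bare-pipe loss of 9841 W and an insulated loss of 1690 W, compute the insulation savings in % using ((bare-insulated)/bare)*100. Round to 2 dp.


Savings = ((9841-1690)/9841)*100 = 82.83 %

82.83 %


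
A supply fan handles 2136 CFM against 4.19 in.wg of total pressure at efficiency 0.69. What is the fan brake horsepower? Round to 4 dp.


BHP = 2136 * 4.19 / (6356 * 0.69) = 2.0407 hp

2.0407 hp


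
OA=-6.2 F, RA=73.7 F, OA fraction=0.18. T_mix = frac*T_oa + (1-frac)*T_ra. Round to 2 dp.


T_mix = 0.18*(-6.2) + 0.82*73.7 = 59.32 F

59.32 F


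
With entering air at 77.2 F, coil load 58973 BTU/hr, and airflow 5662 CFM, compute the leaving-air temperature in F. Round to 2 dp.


dT = 58973/(1.08*5662) = 9.6441
T_leave = 77.2 - 9.6441 = 67.56 F

67.56 F


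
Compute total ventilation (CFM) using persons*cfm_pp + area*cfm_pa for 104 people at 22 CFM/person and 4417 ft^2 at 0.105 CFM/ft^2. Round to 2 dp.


Total = 104*22 + 4417*0.105 = 2751.79 CFM

2751.79 CFM


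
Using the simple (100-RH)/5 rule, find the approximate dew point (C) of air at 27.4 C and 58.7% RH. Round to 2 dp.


Td = 27.4 - (100-58.7)/5 = 19.14 C

19.14 C


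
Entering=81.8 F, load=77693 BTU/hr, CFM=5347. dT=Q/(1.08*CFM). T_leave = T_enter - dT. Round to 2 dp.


dT = 77693/(1.08*5347) = 13.4539
T_leave = 81.8 - 13.4539 = 68.35 F

68.35 F


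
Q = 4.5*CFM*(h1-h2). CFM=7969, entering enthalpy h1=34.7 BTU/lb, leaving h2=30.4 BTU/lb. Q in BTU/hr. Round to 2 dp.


Q = 4.5 * 7969 * (34.7 - 30.4) = 154200.15 BTU/hr

154200.15 BTU/hr


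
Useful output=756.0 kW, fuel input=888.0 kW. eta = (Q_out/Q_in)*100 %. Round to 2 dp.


eta = (756.0/888.0)*100 = 85.14 %

85.14 %


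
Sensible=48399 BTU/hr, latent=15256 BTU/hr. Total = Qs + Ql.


Qt = 48399 + 15256 = 63655 BTU/hr

63655 BTU/hr


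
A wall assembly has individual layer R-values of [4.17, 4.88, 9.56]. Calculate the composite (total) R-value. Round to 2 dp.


R_total = 4.17 + 4.88 + 9.56 = 18.61

18.61


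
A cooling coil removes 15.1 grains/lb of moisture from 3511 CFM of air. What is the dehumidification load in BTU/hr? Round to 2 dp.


Q = 0.68 * 3511 * 15.1 = 36050.95 BTU/hr

36050.95 BTU/hr


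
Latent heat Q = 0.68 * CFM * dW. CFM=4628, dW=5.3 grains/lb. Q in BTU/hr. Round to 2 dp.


Q = 0.68 * 4628 * 5.3 = 16679.31 BTU/hr

16679.31 BTU/hr


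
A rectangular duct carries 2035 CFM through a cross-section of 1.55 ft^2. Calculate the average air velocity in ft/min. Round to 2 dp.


V = 2035 / 1.55 = 1312.90 ft/min

1312.90 ft/min


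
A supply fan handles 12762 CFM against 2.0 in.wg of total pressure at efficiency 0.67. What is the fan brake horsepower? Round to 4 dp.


BHP = 12762 * 2.0 / (6356 * 0.67) = 5.9936 hp

5.9936 hp


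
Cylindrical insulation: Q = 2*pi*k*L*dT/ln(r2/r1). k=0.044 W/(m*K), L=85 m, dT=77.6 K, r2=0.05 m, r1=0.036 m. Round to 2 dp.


Q = 2*pi*0.044*85*77.6/ln(0.05/0.036) = 5551.02 W

5551.02 W


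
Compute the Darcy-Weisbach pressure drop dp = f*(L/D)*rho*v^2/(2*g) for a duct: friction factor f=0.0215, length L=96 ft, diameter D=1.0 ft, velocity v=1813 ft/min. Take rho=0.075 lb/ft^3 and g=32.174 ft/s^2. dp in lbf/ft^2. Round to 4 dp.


v_fps = 1813/60 = 30.2167 ft/s
dp = 0.0215*(96/1.0)*0.075*30.2167^2/(2*32.174) = 2.1965 lbf/ft^2

2.1965 lbf/ft^2


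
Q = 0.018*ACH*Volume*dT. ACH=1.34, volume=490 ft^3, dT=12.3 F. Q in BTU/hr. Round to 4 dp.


Q = 0.018 * 1.34 * 490 * 12.3 = 145.3712 BTU/hr

145.3712 BTU/hr


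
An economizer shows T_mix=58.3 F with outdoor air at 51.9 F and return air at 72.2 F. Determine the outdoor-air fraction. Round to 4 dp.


frac = (58.3 - 72.2) / (51.9 - 72.2) = 0.6847

0.6847


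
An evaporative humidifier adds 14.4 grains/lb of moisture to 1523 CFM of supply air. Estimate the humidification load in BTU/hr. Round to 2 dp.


Q = 0.68 * 1523 * 14.4 = 14913.22 BTU/hr

14913.22 BTU/hr


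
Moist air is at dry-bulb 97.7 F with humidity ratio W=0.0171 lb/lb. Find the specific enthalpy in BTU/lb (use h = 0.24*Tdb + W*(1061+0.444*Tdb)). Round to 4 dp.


h = 0.24*97.7 + 0.0171*(1061+0.444*97.7) = 42.3329 BTU/lb

42.3329 BTU/lb


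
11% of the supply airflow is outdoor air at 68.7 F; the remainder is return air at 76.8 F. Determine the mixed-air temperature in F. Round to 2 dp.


T_mix = 0.11*68.7 + 0.89*76.8 = 75.91 F

75.91 F


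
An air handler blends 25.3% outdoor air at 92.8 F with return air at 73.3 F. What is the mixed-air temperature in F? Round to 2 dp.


T_mix = 73.3 + (25.3/100)*(92.8-73.3) = 78.23 F

78.23 F


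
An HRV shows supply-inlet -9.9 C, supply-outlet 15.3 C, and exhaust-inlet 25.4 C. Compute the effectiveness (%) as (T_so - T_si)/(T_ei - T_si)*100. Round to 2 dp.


eff = (15.3-(-9.9))/(25.4-(-9.9))*100 = 71.39 %

71.39 %


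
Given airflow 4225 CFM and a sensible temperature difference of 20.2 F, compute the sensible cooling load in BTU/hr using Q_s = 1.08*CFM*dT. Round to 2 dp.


Q = 1.08 * 4225 * 20.2 = 92172.60 BTU/hr

92172.60 BTU/hr


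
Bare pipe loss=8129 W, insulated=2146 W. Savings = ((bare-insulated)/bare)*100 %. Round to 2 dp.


Savings = ((8129-2146)/8129)*100 = 73.60 %

73.60 %


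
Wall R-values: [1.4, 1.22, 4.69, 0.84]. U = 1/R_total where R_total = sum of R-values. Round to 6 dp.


R_total = 1.4 + 1.22 + 4.69 + 0.84 = 8.15
U = 1/8.15 = 0.122699

0.122699


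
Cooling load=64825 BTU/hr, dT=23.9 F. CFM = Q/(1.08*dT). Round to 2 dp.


CFM = 64825 / (1.08 * 23.9) = 2511.43

2511.43 CFM


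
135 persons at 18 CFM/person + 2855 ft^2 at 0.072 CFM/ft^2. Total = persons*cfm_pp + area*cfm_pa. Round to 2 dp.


Total = 135*18 + 2855*0.072 = 2635.56 CFM

2635.56 CFM


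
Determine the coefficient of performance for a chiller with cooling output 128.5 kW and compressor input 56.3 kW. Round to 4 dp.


COP = 128.5 / 56.3 = 2.2824

2.2824
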